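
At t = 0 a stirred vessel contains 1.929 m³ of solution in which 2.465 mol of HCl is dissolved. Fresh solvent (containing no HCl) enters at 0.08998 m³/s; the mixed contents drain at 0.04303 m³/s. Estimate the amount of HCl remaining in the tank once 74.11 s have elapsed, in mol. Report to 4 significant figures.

Let m(t) be the amount of HCl. Volume: V(t) = V₀ + (Q_in − Q_out) t = 1.929 + 0.0469500 t; V(74.11) = 5.40846 m³.
Solute balance: dm/dt = 0 − Q_out C = −Q_out m/V(t).
dm/m = −Q_out dt/(V₀ + 0.0469500 t); integrating gives ln(m/m₀) = −(Q_out/(Q_in−Q_out)) ln(V/V₀).
m = m₀ (V₀/V)^(Q_out/(Q_in−Q_out)) = 2.465 × (1.929/5.40846)^(0.916507) = 0.958205 mol.

0.9582 mol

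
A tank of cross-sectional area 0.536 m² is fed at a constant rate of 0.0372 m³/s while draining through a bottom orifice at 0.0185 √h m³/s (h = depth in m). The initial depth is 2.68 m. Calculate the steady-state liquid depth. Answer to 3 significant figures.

4.04 m

Level balance: A dh/dt = 0.0372 − 0.0185 √h. Setting dh/dt = 0:
Q_in = 0.0185 √h_ss ⇒ √h_ss = 0.0372/0.0185 = 2.0108.
h_ss = 2.0108² = 4.0434 m. (Since h₀ = 2.68 m < h_ss, the level will rise toward this value.)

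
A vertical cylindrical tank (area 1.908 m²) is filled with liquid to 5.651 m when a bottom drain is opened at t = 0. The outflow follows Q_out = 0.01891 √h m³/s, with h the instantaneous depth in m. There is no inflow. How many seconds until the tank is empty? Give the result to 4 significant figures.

With no inflow, A dh/dt = −0.01891 √h.
∫ h^(−1/2) dh = −(0.01891/A) ∫ dt, giving 2√h = 2√h₀ − (0.01891/A) t.
Tank is empty when √h = 0: t_empty = 2A√h₀/0.01891.
t_empty = 2·1.908·√5.651/0.01891 = 3.81600·2.37718/0.01891 = 479.711 s.

479.7 s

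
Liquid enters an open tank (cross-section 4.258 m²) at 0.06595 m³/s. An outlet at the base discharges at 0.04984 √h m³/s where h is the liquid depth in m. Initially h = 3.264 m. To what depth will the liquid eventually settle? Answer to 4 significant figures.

A dh/dt = Q_in − 0.04984 √h. Steady state requires inflow = outflow:
Q_in = 0.04984 √h_ss ⇒ √h_ss = 0.06595/0.04984 = 1.32323.
h_ss = 1.32323² = 1.75095 m. (Since h₀ = 3.264 m > h_ss, the level will fall toward this value.)

1.751 m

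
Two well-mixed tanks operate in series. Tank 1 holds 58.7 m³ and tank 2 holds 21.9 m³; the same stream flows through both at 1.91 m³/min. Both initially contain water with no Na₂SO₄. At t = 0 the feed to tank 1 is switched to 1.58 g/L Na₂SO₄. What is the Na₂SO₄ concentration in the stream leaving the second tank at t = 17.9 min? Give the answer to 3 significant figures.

0.370 g/L

Species balance on tank i: dCᵢ/dt = (Cᵢ₋₁ − Cᵢ)/τᵢ with τᵢ = Vᵢ/Q.
τ₁ = 58.7/1.91 = 30.733 min; τ₂ = 21.9/1.91 = 11.466 min.
Tank 1: C₁ = C_in(1 − e^(−t/τ₁)). Tank 2 (τ₁ ≠ τ₂): C₂ = C_in[1 − (τ₁ e^(−t/τ₁) − τ₂ e^(−t/τ₂))/(τ₁ − τ₂)].
At t = 17.9: e^(−t/τ₁) = 0.55854, e^(−t/τ₂) = 0.20990.
C₂ = 1.58·[1 − (30.733·0.55854 − 11.466·0.20990)/(19.267)] = 1.58·0.23399 = 0.36970 g/L.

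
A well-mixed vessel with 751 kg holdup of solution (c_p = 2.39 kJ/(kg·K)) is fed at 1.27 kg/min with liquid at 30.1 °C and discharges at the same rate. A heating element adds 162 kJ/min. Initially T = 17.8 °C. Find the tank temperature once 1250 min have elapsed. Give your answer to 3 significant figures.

M c_p dT/dt = ṁ c_p (T_in − T) + Q̇.
Rearrange: dT/dt = (T_ss − T)/τ with τ = M/ṁ = 591.34 min and T_ss = T_in + Q̇/(ṁ c_p) = 83.472 °C.
This is linear first-order; T(t) = T_ss + (T₀ − T_ss) e^(−t/τ).
T(1250) = 83.472 + (-65.672)·e^(−1250/591.34) = 83.472 + (-65.672)·0.12077 = 75.541 °C.

75.5 °C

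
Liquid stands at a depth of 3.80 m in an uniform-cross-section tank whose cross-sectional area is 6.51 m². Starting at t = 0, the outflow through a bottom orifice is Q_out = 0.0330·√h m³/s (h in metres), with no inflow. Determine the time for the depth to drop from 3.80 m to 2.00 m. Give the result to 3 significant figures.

211 s

Mass balance (ρ constant): A dh/dt = −0.0330 √h.
This is separable: 2 d(√h)/dt = −0.0330/A, so √h = √h₀ − (0.0330/(2A)) t.
t = 2A(√h₀ − √h)/0.0330 = 2·6.51·(√3.80 − √2.00)/0.0330
  = 13.020 × (1.9494 − 1.4142) / 0.0330 = 211.14 s.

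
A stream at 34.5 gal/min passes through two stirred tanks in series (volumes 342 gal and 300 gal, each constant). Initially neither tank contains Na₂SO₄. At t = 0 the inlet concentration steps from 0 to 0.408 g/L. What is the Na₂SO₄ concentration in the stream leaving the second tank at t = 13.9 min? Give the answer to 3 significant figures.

Each tank obeys Vᵢ dCᵢ/dt = Q(Cᵢ₋₁ − Cᵢ), so τᵢ = Vᵢ/Q.
τ₁ = 342/34.5 = 9.9130 min; τ₂ = 300/34.5 = 8.6957 min.
Solving the cascade with C₁(0)=C₂(0)=0 gives C₂(t) = C_in[1 − (τ₁ e^(−t/τ₁) − τ₂ e^(−t/τ₂))/(τ₁ − τ₂)].
At t = 13.9: e^(−t/τ₁) = 0.24606, e^(−t/τ₂) = 0.20220.
C₂ = 0.408·[1 − (9.9130·0.24606 − 8.6957·0.20220)/(1.2174)] = 0.408·0.44068 = 0.17980 g/L.

0.180 g/L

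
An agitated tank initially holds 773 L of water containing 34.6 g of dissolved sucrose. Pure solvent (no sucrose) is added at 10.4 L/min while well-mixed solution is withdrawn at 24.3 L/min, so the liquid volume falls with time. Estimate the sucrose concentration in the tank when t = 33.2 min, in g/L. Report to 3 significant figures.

Total volume: dV/dt = Q_in − Q_out = -13.900 L/min, so V(t) = 773 − 13.900 t and V(33.2) = 311.52 L.
No sucrose enters, so dm/dt = −Q_out · (m/V).
Separate: dm/m = −Q_out dt/V(t) ⇒ ln(m/m₀) = −(Q_out/(Q_in−Q_out)) ln(V/V₀).
m = m₀ (V₀/V)^(Q_out/(Q_in−Q_out)) = 34.6 × (773/311.52)^(-1.7482) = 7.0644 g.
C = m/V = 7.0644/311.52 = 0.022677 g/L.

0.0227 g/L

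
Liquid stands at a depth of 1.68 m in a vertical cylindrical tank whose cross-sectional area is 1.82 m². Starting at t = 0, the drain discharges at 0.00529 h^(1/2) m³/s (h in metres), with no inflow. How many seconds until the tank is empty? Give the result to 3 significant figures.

A dh/dt = −Q_out = −0.00529 √h.
∫ h^(−1/2) dh = −(0.00529/A) ∫ dt, giving 2√h = 2√h₀ − (0.00529/A) t.
Tank is empty when √h = 0: t_empty = 2A√h₀/0.00529.
t_empty = 2·1.82·√1.68/0.00529 = 3.6400·1.2961/0.00529 = 891.87 s.

892 s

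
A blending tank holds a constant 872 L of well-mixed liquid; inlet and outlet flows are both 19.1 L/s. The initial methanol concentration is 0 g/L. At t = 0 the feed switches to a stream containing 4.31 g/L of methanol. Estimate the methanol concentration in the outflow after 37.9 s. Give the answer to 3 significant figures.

2.43 g/L

Transient balance on the dissolved component: V dC/dt = Q(C_in − C).
Rewrite as dC/dt + C/τ = C_in/τ, τ = V/Q = 45.654 s.
Solution: C(t) = C_in + (C₀ − C_in) e^(−t/τ).
C(37.9) = 4.31 + (0 − 4.31)·e^(−37.9/45.654) = 4.31 + (-4.3100)·0.43598 = 2.4309 g/L.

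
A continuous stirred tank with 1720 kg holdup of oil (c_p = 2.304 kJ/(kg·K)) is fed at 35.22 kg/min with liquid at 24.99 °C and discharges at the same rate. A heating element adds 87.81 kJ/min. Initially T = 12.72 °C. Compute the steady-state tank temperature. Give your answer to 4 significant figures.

Unsteady energy balance on the tank contents: M c_p dT/dt = ṁ c_p (T_in − T) + 87.81.
At steady state dT/dt = 0 ⇒ T_ss = T_in + Q̇/(ṁ c_p) = 24.99 + 87.81/(35.22·2.304) = 26.0721 °C.

26.07 °C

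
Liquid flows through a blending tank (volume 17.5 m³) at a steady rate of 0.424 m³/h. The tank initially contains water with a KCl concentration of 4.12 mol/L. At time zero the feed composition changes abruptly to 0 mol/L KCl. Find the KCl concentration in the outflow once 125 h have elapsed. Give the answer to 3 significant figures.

0.199 mol/L

Mass balance on the solute (V constant): V dC/dt = Q(C_in − C).
Time constant τ = V/Q = 17.5/0.424 = 41.274 h.
C approaches C_in exponentially: C(t) = C_in + (C₀ − C_in) e^(−t/τ).
C(125) = 0 + (4.12 − 0)·e^(−125/41.274) = 0 + (4.1200)·0.048385 = 0.19935 mol/L.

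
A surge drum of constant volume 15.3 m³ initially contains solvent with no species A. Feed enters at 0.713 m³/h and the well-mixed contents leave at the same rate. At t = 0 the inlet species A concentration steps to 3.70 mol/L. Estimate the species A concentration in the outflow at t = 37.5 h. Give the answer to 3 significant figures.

Transient balance on the dissolved component: V dC/dt = Q(C_in − C).
Time constant τ = V/Q = 15.3/0.713 = 21.459 h.
C approaches C_in exponentially: C(t) = C_in + (C₀ − C_in) e^(−t/τ).
C(37.5) = 3.70 + (0 − 3.70)·e^(−37.5/21.459) = 3.70 + (-3.7000)·0.17420 = 3.0555 mol/L.

3.06 mol/L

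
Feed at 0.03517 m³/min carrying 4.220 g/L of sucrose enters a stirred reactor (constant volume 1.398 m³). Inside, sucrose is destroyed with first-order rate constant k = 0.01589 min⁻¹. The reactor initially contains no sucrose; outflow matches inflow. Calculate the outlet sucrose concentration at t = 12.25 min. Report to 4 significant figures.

1.022 g/L

Accumulation = in − out − consumed: V dC/dt = Q C_in − Q C − k V C.
dC/dt = (Q/V) C_in − (Q/V + k) C; effective rate a = Q/V + k = 0.0251574 + 0.01589 = 0.0410474 min⁻¹.
C_ss = Q C_in/(Q + kV) = 2.58638 g/L; C(t) = C_ss + (C₀ − C_ss) e^(−a t).
C(12.25) = 2.58638 + (-2.58638)·e^(−0.0410474·12.25) = 2.58638 + (-2.58638)·0.604816 = 1.02209 g/L.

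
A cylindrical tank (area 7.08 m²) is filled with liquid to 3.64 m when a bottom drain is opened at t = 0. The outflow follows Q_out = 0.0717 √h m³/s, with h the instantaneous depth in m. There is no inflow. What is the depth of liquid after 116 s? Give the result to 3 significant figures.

With no inflow, A dh/dt = −0.0717 √h.
This is separable: 2 d(√h)/dt = −0.0717/A, so √h = √h₀ − (0.0717/(2A)) t.
√h = √3.64 − 0.0717·116/(2·7.08) = 1.9079 − 0.58737 = 1.3205.
h = 1.3205² = 1.7437 m.

1.74 m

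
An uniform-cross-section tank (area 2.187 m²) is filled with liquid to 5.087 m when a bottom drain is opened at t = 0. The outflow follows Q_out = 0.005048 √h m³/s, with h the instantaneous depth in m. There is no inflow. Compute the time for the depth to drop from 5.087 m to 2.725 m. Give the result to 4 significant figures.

523.9 s

With no inflow, A dh/dt = −0.005048 √h.
This is separable: 2 d(√h)/dt = −0.005048/A, so √h = √h₀ − (0.005048/(2A)) t.
t = 2A(√h₀ − √h)/0.005048 = 2·2.187·(√5.087 − √2.725)/0.005048
  = 4.37400 × (2.25544 − 1.65076) / 0.005048 = 523.945 s.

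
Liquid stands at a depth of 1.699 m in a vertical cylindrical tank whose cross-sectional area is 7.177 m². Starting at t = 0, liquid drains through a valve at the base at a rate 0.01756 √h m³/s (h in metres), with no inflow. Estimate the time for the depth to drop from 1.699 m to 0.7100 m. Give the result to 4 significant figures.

With no inflow, A dh/dt = −0.01756 √h.
∫ h^(−1/2) dh = −(0.01756/A) ∫ dt, giving 2√h = 2√h₀ − (0.01756/A) t.
t = 2A(√h₀ − √h)/0.01756 = 2·7.177·(√1.699 − √0.7100)/0.01756
  = 14.3540 × (1.30346 − 0.842615) / 0.01756 = 376.704 s.

376.7 s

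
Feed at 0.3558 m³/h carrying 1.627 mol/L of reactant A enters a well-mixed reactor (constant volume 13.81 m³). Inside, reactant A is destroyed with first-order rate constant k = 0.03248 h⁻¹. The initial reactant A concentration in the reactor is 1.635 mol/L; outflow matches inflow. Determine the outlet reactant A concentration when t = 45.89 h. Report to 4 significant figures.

Species balance: V dC/dt = Q C_in − Q C − k V C.
This is linear with rate a = Q/V + k = 0.0582439 h⁻¹.
C_ss = Q C_in/(Q + kV) = 0.719696 mol/L; C(t) = C_ss + (C₀ − C_ss) e^(−a t).
C(45.89) = 0.719696 + (0.915304)·e^(−0.0582439·45.89) = 0.719696 + (0.915304)·0.0690576 = 0.782905 mol/L.

0.7829 mol/L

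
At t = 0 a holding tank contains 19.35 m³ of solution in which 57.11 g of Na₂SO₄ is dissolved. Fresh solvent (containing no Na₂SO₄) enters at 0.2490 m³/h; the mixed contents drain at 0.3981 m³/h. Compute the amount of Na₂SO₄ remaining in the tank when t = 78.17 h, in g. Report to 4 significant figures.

4.869 g

Total volume: dV/dt = Q_in − Q_out = -0.149100 m³/h, so V(t) = 19.35 − 0.149100 t and V(78.17) = 7.69485 m³.
Species balance (pure solvent in): dm/dt = −Q_out · m/V(t).
Separate: dm/m = −Q_out dt/V(t) ⇒ ln(m/m₀) = −(Q_out/(Q_in−Q_out)) ln(V/V₀).
m = m₀ (V₀/V)^(Q_out/(Q_in−Q_out)) = 57.11 × (19.35/7.69485)^(-2.67002) = 4.86879 g.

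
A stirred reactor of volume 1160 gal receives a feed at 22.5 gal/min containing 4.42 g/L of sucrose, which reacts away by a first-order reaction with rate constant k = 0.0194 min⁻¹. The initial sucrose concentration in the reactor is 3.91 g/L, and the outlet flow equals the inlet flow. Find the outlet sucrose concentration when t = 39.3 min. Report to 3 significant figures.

V dC/dt = Q(C_in − C) − k V C.
This is linear with rate a = Q/V + k = 0.038797 min⁻¹.
C_ss = Q C_in/(Q + kV) = 2.2098 g/L; C(t) = C_ss + (C₀ − C_ss) e^(−a t).
C(39.3) = 2.2098 + (1.7002)·e^(−0.038797·39.3) = 2.2098 + (1.7002)·0.21769 = 2.5799 g/L.

2.58 g/L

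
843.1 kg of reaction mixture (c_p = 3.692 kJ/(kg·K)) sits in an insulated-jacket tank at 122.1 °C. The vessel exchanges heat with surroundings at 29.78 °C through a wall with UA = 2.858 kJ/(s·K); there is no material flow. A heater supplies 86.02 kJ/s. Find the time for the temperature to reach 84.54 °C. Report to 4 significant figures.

M c_p dT/dt = −UA(T − T_amb) + Q̇.
τ = M c_p/UA = 1089.13 s; T_ss = T_amb + Q̇/UA = 29.78 + 86.02/2.858 = 59.8780 °C.
T(t) = T_ss + (T₀ − T_ss)e^(−t/τ); set T = 84.54:
t = −τ ln[(T − T_ss)/(T₀ − T_ss)] = −1089.13 · ln(0.396355) = 1007.93 s.

1008 s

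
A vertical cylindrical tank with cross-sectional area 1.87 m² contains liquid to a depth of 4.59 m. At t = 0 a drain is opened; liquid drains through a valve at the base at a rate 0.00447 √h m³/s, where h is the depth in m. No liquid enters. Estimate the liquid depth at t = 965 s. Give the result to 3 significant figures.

0.978 m

Volume balance on the tank: A dh/dt = −0.00447 √h.
∫ h^(−1/2) dh = −(0.00447/A) ∫ dt, giving 2√h = 2√h₀ − (0.00447/A) t.
√h = √4.59 − 0.00447·965/(2·1.87) = 2.1424 − 1.1534 = 0.98907.
h = 0.98907² = 0.97827 m.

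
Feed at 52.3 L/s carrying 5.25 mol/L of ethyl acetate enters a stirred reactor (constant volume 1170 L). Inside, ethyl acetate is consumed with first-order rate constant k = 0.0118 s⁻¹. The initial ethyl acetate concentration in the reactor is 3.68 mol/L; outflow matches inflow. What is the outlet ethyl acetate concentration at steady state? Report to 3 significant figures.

Species balance: V dC/dt = Q C_in − Q C − k V C.
Steady state (dC/dt = 0): C_ss = Q C_in/(Q + kV) = C_in/(1 + kV/Q).
C_ss = 52.3·5.25/(52.3 + 0.0118·1170) = 274.57/66.106 = 4.1536 mol/L.

4.15 mol/L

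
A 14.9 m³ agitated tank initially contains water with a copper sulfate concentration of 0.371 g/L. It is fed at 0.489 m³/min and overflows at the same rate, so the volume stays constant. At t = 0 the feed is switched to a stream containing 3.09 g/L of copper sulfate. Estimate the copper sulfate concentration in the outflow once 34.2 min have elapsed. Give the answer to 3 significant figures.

Accumulation = in − out for the solute gives V dC/dt = Q(C_in − C).
So dC/dt = (C_in − C)/τ with τ = V/Q = 14.9/0.489 = 30.470 min.
Solution: C(t) = C_in + (C₀ − C_in) e^(−t/τ).
C(34.2) = 3.09 + (0.371 − 3.09)·e^(−34.2/30.470) = 3.09 + (-2.7190)·0.32550 = 2.2050 g/L.

2.20 g/L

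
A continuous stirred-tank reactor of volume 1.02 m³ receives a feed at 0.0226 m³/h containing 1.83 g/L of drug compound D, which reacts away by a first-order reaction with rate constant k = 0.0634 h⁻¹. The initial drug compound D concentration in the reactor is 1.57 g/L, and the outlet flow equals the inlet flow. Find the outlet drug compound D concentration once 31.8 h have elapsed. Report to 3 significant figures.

0.546 g/L

V dC/dt = Q(C_in − C) − k V C.
dC/dt = (Q/V) C_in − (Q/V + k) C; effective rate a = Q/V + k = 0.022157 + 0.0634 = 0.085557 h⁻¹.
C_ss = Q C_in/(Q + kV) = 0.47392 g/L; C(t) = C_ss + (C₀ − C_ss) e^(−a t).
C(31.8) = 0.47392 + (1.0961)·e^(−0.085557·31.8) = 0.47392 + (1.0961)·0.065828 = 0.54607 g/L.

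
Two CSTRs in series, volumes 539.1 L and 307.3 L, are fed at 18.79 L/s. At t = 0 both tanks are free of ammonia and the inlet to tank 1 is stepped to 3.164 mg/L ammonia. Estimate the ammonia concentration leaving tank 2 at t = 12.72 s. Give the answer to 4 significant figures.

0.3678 mg/L

Each tank obeys Vᵢ dCᵢ/dt = Q(Cᵢ₋₁ − Cᵢ), so τᵢ = Vᵢ/Q.
τ₁ = 539.1/18.79 = 28.6908 s; τ₂ = 307.3/18.79 = 16.3544 s.
Tank 1: C₁ = C_in(1 − e^(−t/τ₁)). Tank 2 (τ₁ ≠ τ₂): C₂ = C_in[1 − (τ₁ e^(−t/τ₁) − τ₂ e^(−t/τ₂))/(τ₁ − τ₂)].
At t = 12.72: e^(−t/τ₁) = 0.641884, e^(−t/τ₂) = 0.459429.
C₂ = 3.164·[1 − (28.6908·0.641884 − 16.3544·0.459429)/(12.3363)] = 3.164·0.116234 = 0.367764 mg/L.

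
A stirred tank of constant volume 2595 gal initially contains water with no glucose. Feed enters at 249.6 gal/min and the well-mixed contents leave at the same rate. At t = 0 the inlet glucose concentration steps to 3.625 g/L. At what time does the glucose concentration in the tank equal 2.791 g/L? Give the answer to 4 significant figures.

15.28 min

Species balance: V dC/dt = Q(C_in − C) ⇒ τ = V/Q = 10.3966 min.
C(t) = C_in + (C₀ − C_in) e^(−t/τ). Set C = 2.791 and solve for t:
e^(−t/τ) = (C − C_in)/(C₀ − C_in) = (2.791 − 3.625)/(0 − 3.625) = 0.230069
t = −τ ln(…) = 10.3966 × 1.46938 = 15.2766 min.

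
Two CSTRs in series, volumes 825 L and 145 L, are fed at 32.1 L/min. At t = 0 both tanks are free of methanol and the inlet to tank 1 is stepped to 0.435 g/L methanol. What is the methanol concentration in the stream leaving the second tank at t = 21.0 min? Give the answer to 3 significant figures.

0.203 g/L

Each tank obeys Vᵢ dCᵢ/dt = Q(Cᵢ₋₁ − Cᵢ), so τᵢ = Vᵢ/Q.
τ₁ = 825/32.1 = 25.701 min; τ₂ = 145/32.1 = 4.5171 min.
Solving the cascade with C₁(0)=C₂(0)=0 gives C₂(t) = C_in[1 − (τ₁ e^(−t/τ₁) − τ₂ e^(−t/τ₂))/(τ₁ − τ₂)].
At t = 21.0: e^(−t/τ₁) = 0.44171, e^(−t/τ₂) = 0.0095715.
C₂ = 0.435·[1 − (25.701·0.44171 − 4.5171·0.0095715)/(21.184)] = 0.435·0.46614 = 0.20277 g/L.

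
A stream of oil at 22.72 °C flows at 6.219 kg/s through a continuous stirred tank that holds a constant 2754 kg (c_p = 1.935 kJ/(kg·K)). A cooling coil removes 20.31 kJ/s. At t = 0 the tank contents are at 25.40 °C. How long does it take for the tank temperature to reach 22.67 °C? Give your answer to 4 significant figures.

434.4 s

M c_p dT/dt = ṁ c_p (T_in − T) − Q̇.
τ = M/ṁ = 442.836 s; T_ss = T_in − Q̇/(ṁ c_p) = 21.0322 °C.
T(t) = T_ss + (T₀ − T_ss) e^(−t/τ). Set T = 22.67:
e^(−t/τ) = (22.67 − 21.0322)/(25.40 − 21.0322) = 0.374964
t = −442.836 · ln(0.374964) = 434.389 s.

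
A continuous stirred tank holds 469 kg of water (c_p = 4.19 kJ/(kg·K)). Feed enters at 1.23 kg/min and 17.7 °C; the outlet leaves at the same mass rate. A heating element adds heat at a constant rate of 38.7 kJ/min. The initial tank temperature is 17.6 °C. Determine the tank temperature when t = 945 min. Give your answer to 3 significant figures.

M c_p dT/dt = ṁ c_p (T_in − T) + Q̇.
τ = M/ṁ = 381.30 min; T_ss = T_in + Q̇/(ṁ c_p) = 17.7 + 38.7/(1.23·4.19) = 25.209 °C.
Integrating: T(t) = T_ss + (T₀ − T_ss) e^(−t/τ).
T(945) = 25.209 + (-7.6092)·e^(−945/381.30) = 25.209 + (-7.6092)·0.083881 = 24.571 °C.

24.6 °C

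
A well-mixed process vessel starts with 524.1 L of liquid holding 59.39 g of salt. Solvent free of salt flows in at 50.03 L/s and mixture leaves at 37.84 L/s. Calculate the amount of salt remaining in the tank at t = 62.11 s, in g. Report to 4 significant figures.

3.704 g

Let m(t) be the amount of salt. Volume: V(t) = V₀ + (Q_in − Q_out) t = 524.1 + 12.1900 t; V(62.11) = 1281.22 L.
Species balance (pure solvent in): dm/dt = −Q_out · m/V(t).
dm/m = −Q_out dt/(V₀ + 12.1900 t); integrating gives ln(m/m₀) = −(Q_out/(Q_in−Q_out)) ln(V/V₀).
m = m₀ (V₀/V)^(Q_out/(Q_in−Q_out)) = 59.39 × (524.1/1281.22)^(3.10418) = 3.70372 g.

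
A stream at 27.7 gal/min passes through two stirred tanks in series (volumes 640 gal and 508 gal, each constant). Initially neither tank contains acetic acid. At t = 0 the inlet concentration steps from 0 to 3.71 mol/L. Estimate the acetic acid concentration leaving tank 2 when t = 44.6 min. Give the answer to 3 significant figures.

Species balance on tank i: dCᵢ/dt = (Cᵢ₋₁ − Cᵢ)/τᵢ with τᵢ = Vᵢ/Q.
τ₁ = 640/27.7 = 23.105 min; τ₂ = 508/27.7 = 18.339 min.
Solving the cascade with C₁(0)=C₂(0)=0 gives C₂(t) = C_in[1 − (τ₁ e^(−t/τ₁) − τ₂ e^(−t/τ₂))/(τ₁ − τ₂)].
At t = 44.6: e^(−t/τ₁) = 0.14510, e^(−t/τ₂) = 0.087867.
C₂ = 3.71·[1 − (23.105·0.14510 − 18.339·0.087867)/(4.7653)] = 3.71·0.63465 = 2.3545 mol/L.

2.35 mol/L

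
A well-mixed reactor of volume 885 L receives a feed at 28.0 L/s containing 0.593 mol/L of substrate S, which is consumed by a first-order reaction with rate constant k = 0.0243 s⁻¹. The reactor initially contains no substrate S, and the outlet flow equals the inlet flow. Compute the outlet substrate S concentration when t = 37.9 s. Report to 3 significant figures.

V dC/dt = Q(C_in − C) − k V C.
dC/dt = (Q/V) C_in − (Q/V + k) C; effective rate a = Q/V + k = 0.031638 + 0.0243 = 0.055938 s⁻¹.
C_ss = Q C_in/(Q + kV) = 0.33540 mol/L; C(t) = C_ss + (C₀ − C_ss) e^(−a t).
C(37.9) = 0.33540 + (-0.33540)·e^(−0.055938·37.9) = 0.33540 + (-0.33540)·0.12002 = 0.29514 mol/L.

0.295 mol/L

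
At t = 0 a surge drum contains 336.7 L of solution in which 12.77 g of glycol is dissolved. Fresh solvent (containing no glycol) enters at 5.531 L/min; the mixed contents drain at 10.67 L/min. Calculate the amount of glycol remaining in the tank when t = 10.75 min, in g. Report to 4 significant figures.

Total volume: dV/dt = Q_in − Q_out = -5.13900 L/min, so V(t) = 336.7 − 5.13900 t and V(10.75) = 281.456 L.
Solute balance: dm/dt = 0 − Q_out C = −Q_out m/V(t).
Separate: dm/m = −Q_out dt/V(t) ⇒ ln(m/m₀) = −(Q_out/(Q_in−Q_out)) ln(V/V₀).
m = m₀ (V₀/V)^(Q_out/(Q_in−Q_out)) = 12.77 × (336.7/281.456)^(-2.07628) = 8.80213 g.

8.802 g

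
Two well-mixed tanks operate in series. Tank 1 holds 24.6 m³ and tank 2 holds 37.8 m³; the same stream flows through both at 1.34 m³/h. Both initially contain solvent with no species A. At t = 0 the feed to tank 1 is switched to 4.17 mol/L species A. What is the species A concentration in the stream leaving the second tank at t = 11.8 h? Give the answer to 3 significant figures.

0.397 mol/L

Each tank obeys Vᵢ dCᵢ/dt = Q(Cᵢ₋₁ − Cᵢ), so τᵢ = Vᵢ/Q.
τ₁ = 24.6/1.34 = 18.358 h; τ₂ = 37.8/1.34 = 28.209 h.
Solving the cascade with C₁(0)=C₂(0)=0 gives C₂(t) = C_in[1 − (τ₁ e^(−t/τ₁) − τ₂ e^(−t/τ₂))/(τ₁ − τ₂)].
At t = 11.8: e^(−t/τ₁) = 0.52584, e^(−t/τ₂) = 0.65816.
C₂ = 4.17·[1 − (18.358·0.52584 − 28.209·0.65816)/(-9.8507)] = 4.17·0.095237 = 0.39714 mol/L.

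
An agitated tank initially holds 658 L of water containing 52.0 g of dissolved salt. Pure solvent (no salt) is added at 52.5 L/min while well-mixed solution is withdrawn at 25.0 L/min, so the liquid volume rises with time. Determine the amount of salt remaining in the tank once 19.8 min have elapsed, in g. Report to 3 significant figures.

Let m(t) be the amount of salt. Volume: V(t) = V₀ + (Q_in − Q_out) t = 658 + 27.500 t; V(19.8) = 1202.5 L.
Species balance (pure solvent in): dm/dt = −Q_out · m/V(t).
Separate: dm/m = −Q_out dt/V(t) ⇒ ln(m/m₀) = −(Q_out/(Q_in−Q_out)) ln(V/V₀).
m = m₀ (V₀/V)^(Q_out/(Q_in−Q_out)) = 52.0 × (658/1202.5)^(0.90909) = 30.057 g.

30.1 g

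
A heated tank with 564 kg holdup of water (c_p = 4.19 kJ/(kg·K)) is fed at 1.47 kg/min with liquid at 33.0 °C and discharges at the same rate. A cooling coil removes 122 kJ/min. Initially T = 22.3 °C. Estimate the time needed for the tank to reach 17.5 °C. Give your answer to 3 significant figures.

M c_p dT/dt = ṁ c_p (T_in − T) − Q̇.
τ = M/ṁ = 383.67 min; T_ss = T_in − Q̇/(ṁ c_p) = 13.193 °C.
T(t) = T_ss + (T₀ − T_ss) e^(−t/τ). Set T = 17.5:
e^(−t/τ) = (17.5 − 13.193)/(22.3 − 13.193) = 0.47296
t = −383.67 · ln(0.47296) = 287.27 min.

287 min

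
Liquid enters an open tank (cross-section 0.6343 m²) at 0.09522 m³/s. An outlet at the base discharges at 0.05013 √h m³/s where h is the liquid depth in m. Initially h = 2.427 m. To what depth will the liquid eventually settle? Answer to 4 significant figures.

3.608 m

A dh/dt = Q_in − 0.05013 √h. Steady state requires inflow = outflow:
Q_in = 0.05013 √h_ss ⇒ √h_ss = 0.09522/0.05013 = 1.89946.
h_ss = 1.89946² = 3.60795 m. (Since h₀ = 2.427 m < h_ss, the level will rise toward this value.)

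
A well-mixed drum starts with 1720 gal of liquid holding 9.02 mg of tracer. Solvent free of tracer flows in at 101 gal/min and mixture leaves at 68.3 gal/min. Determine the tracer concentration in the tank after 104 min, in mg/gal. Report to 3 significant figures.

Total volume: dV/dt = Q_in − Q_out = 32.700 gal/min, so V(t) = 1720 + 32.700 t and V(104) = 5120.8 gal.
No tracer enters, so dm/dt = −Q_out · (m/V).
Separate: dm/m = −Q_out dt/V(t) ⇒ ln(m/m₀) = −(Q_out/(Q_in−Q_out)) ln(V/V₀).
m = m₀ (V₀/V)^(Q_out/(Q_in−Q_out)) = 9.02 × (1720/5120.8)^(2.0887) = 0.92378 mg.
C = m/V = 0.92378/5120.8 = 0.00018040 mg/gal.

0.000180 mg/gal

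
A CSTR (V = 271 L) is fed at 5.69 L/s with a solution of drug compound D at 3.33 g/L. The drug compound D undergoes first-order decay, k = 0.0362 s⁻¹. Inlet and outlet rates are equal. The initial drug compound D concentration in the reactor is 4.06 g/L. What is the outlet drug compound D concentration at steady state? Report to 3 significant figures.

1.22 g/L

Species balance: V dC/dt = Q C_in − Q C − k V C.
At steady state: 0 = Q C_in − (Q + kV) C_ss, so C_ss = Q C_in/(Q + kV).
C_ss = 5.69·3.33/(5.69 + 0.0362·271) = 18.948/15.500 = 1.2224 g/L.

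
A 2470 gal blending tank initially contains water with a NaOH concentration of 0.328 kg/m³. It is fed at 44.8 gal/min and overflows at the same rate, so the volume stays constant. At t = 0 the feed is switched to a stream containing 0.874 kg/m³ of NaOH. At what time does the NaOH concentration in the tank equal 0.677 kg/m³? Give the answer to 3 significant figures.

Species balance on the tank: V dC/dt = Q(C_in − C), so τ = V/Q = 55.134 min.
C(t) = C_in + (C₀ − C_in) e^(−t/τ). Set C = 0.677 and solve for t:
e^(−t/τ) = (C − C_in)/(C₀ − C_in) = (0.677 − 0.874)/(0.328 − 0.874) = 0.36081
t = −τ ln(…) = 55.134 × 1.0194 = 56.204 min.

56.2 min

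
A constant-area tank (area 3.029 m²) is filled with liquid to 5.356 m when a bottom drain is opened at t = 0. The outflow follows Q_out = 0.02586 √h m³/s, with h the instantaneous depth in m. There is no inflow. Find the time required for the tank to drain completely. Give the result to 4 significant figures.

With no inflow, A dh/dt = −0.02586 √h.
This is separable: 2 d(√h)/dt = −0.02586/A, so √h = √h₀ − (0.02586/(2A)) t.
Set h = 0: 2√h₀ = (0.02586/A) t_empty ⇒ t_empty = 2A√h₀/0.02586.
t_empty = 2·3.029·√5.356/0.02586 = 6.05800·2.31430/0.02586 = 542.152 s.

542.2 s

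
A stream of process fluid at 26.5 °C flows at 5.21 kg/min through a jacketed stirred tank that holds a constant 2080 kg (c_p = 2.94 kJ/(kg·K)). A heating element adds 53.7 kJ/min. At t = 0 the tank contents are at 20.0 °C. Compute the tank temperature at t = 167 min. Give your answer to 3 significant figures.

23.4 °C

First-law balance (no shaft work): M c_p dT/dt = ṁ c_p (T_in − T) + 53.7.
Rearrange: dT/dt = (T_ss − T)/τ with τ = M/ṁ = 399.23 min and T_ss = T_in + Q̇/(ṁ c_p) = 30.006 °C.
T approaches T_ss exponentially: T(t) = T_ss + (T₀ − T_ss) e^(−t/τ).
T(167) = 30.006 + (-10.006)·e^(−167/399.23) = 30.006 + (-10.006)·0.65816 = 23.420 °C.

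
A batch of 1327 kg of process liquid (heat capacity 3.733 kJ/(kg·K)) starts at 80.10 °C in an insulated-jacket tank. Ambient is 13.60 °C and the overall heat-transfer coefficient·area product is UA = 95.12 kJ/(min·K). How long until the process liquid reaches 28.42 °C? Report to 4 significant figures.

78.18 min

M c_p dT/dt = −UA(T − T_amb).
τ = M c_p/UA = 52.0783 min; T_ss = T_amb = 13.6000 °C.
T(t) = T_ss + (T₀ − T_ss)e^(−t/τ); set T = 28.42:
t = −τ ln[(T − T_ss)/(T₀ − T_ss)] = −52.0783 · ln(0.222857) = 78.1813 min.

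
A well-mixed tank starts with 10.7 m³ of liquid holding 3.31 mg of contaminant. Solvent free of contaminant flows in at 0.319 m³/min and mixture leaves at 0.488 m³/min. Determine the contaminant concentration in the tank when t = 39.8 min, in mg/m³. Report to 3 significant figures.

Let m(t) be the amount of contaminant. Volume: V(t) = V₀ + (Q_in − Q_out) t = 10.7 − 0.16900 t; V(39.8) = 3.9738 m³.
Species balance (pure solvent in): dm/dt = −Q_out · m/V(t).
Separate: dm/m = −Q_out dt/V(t) ⇒ ln(m/m₀) = −(Q_out/(Q_in−Q_out)) ln(V/V₀).
m = m₀ (V₀/V)^(Q_out/(Q_in−Q_out)) = 3.31 × (10.7/3.9738)^(-2.8876) = 0.18952 mg.
C = m/V = 0.18952/3.9738 = 0.047693 mg/m³.

0.0477 mg/m³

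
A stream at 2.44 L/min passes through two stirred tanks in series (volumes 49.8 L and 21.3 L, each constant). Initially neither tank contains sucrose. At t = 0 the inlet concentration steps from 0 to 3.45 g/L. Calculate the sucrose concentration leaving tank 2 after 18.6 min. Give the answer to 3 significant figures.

1.33 g/L

Species balance on tank i: dCᵢ/dt = (Cᵢ₋₁ − Cᵢ)/τᵢ with τᵢ = Vᵢ/Q.
τ₁ = 49.8/2.44 = 20.410 min; τ₂ = 21.3/2.44 = 8.7295 min.
Tank 1: C₁ = C_in(1 − e^(−t/τ₁)). Tank 2 (τ₁ ≠ τ₂): C₂ = C_in[1 − (τ₁ e^(−t/τ₁) − τ₂ e^(−t/τ₂))/(τ₁ − τ₂)].
At t = 18.6: e^(−t/τ₁) = 0.40199, e^(−t/τ₂) = 0.11875.
C₂ = 3.45·[1 − (20.410·0.40199 − 8.7295·0.11875)/(11.680)] = 3.45·0.38633 = 1.3328 g/L.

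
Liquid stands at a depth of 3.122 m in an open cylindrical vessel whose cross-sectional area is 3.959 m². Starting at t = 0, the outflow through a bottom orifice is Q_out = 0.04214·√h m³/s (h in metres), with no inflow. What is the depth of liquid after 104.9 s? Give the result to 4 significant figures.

With no inflow, A dh/dt = −0.04214 √h.
This is separable: 2 d(√h)/dt = −0.04214/A, so √h = √h₀ − (0.04214/(2A)) t.
√h = √3.122 − 0.04214·104.9/(2·3.959) = 1.76692 − 0.558283 = 1.20864.
h = 1.20864² = 1.46080 m.

1.461 m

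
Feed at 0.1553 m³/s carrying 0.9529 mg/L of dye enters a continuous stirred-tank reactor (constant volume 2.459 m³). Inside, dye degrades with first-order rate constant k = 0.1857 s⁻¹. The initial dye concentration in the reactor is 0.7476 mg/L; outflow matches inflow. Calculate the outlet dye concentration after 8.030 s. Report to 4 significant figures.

V dC/dt = Q(C_in − C) − k V C.
This is linear with rate a = Q/V + k = 0.248856 s⁻¹.
C_ss = Q C_in/(Q + kV) = 0.241831 mg/L; C(t) = C_ss + (C₀ − C_ss) e^(−a t).
C(8.030) = 0.241831 + (0.505769)·e^(−0.248856·8.030) = 0.241831 + (0.505769)·0.135564 = 0.310395 mg/L.

0.3104 mg/L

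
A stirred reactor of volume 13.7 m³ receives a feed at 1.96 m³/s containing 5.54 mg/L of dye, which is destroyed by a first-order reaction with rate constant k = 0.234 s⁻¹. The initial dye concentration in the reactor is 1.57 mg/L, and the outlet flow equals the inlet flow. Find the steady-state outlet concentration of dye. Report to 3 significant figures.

2.10 mg/L

Species balance: V dC/dt = Q C_in − Q C − k V C.
At steady state: 0 = Q C_in − (Q + kV) C_ss, so C_ss = Q C_in/(Q + kV).
C_ss = 1.96·5.54/(1.96 + 0.234·13.7) = 10.858/5.1658 = 2.1020 mg/L.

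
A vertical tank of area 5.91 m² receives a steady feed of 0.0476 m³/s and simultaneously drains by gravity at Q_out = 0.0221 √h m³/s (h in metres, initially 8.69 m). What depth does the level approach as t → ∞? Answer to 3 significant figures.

4.64 m

Accumulation of liquid (constant cross-section A): A dh/dt = Q_in − 0.0221 √h. At steady state dh/dt = 0:
Q_in = 0.0221 √h_ss ⇒ √h_ss = 0.0476/0.0221 = 2.1538.
h_ss = 2.1538² = 4.6391 m. (Since h₀ = 8.69 m > h_ss, the level will fall toward this value.)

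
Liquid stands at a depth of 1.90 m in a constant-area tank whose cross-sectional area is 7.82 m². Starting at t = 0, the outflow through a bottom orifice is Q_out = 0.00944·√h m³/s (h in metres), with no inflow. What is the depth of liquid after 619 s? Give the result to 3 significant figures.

1.01 m

A dh/dt = −Q_out = −0.00944 √h.
Separate and integrate: 2(√h − √h₀) = −(0.00944/A) t.
√h = √1.90 − 0.00944·619/(2·7.82) = 1.3784 − 0.37362 = 1.0048.
h = 1.0048² = 1.0096 m.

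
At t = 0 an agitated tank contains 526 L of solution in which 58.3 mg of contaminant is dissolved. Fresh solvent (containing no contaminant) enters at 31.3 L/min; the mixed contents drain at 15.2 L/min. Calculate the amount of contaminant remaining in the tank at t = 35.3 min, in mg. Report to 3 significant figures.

Total volume: dV/dt = Q_in − Q_out = 16.100 L/min, so V(t) = 526 + 16.100 t and V(35.3) = 1094.3 L.
Solute balance: dm/dt = 0 − Q_out C = −Q_out m/V(t).
dm/m = −Q_out dt/(V₀ + 16.100 t); integrating gives ln(m/m₀) = −(Q_out/(Q_in−Q_out)) ln(V/V₀).
m = m₀ (V₀/V)^(Q_out/(Q_in−Q_out)) = 58.3 × (526/1094.3)^(0.94410) = 29.194 mg.

29.2 mg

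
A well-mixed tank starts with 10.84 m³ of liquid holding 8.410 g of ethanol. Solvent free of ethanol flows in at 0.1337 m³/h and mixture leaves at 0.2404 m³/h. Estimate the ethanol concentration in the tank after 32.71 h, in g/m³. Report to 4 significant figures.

Let m(t) be the amount of ethanol. Volume: V(t) = V₀ + (Q_in − Q_out) t = 10.84 − 0.106700 t; V(32.71) = 7.34984 m³.
No ethanol enters, so dm/dt = −Q_out · (m/V).
Separate: dm/m = −Q_out dt/V(t) ⇒ ln(m/m₀) = −(Q_out/(Q_in−Q_out)) ln(V/V₀).
m = m₀ (V₀/V)^(Q_out/(Q_in−Q_out)) = 8.410 × (10.84/7.34984)^(-2.25305) = 3.50422 g.
C = m/V = 3.50422/7.34984 = 0.476775 g/m³.

0.4768 g/m³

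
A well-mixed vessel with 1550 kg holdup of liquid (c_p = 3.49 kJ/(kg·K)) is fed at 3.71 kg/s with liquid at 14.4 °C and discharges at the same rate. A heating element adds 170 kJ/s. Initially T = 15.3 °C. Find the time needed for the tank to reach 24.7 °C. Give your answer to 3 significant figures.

612 s

M c_p dT/dt = ṁ c_p (T_in − T) + Q̇.
τ = M/ṁ = 417.79 s; T_ss = T_in + Q̇/(ṁ c_p) = 27.530 °C.
T(t) = T_ss + (T₀ − T_ss) e^(−t/τ). Set T = 24.7:
e^(−t/τ) = (24.7 − 27.530)/(15.3 − 27.530) = 0.23137
t = −417.79 · ln(0.23137) = 611.54 s.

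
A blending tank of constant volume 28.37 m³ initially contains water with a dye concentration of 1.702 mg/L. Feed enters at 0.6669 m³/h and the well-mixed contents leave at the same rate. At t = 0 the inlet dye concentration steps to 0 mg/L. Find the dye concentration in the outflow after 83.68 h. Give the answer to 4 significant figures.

0.2380 mg/L

Species balance on the tank: V dC/dt = Q(C_in − C).
Rewrite as dC/dt + C/τ = C_in/τ, τ = V/Q = 42.5401 h.
This is linear first-order; C(t) = C_in + (C₀ − C_in) e^(−t/τ).
C(83.68) = 0 + (1.702 − 0)·e^(−83.68/42.5401) = 0 + (1.70200)·0.139864 = 0.238049 mg/L.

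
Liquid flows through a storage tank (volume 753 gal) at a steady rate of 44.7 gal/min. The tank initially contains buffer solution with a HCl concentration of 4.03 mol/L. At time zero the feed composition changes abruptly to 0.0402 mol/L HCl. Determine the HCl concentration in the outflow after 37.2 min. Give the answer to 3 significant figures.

0.479 mol/L

Mass balance on the solute (V constant): V dC/dt = Q(C_in − C).
So dC/dt = (C_in − C)/τ with τ = V/Q = 753/44.7 = 16.846 min.
This is linear first-order; C(t) = C_in + (C₀ − C_in) e^(−t/τ).
C(37.2) = 0.0402 + (4.03 − 0.0402)·e^(−37.2/16.846) = 0.0402 + (3.9898)·0.10989 = 0.47863 mol/L.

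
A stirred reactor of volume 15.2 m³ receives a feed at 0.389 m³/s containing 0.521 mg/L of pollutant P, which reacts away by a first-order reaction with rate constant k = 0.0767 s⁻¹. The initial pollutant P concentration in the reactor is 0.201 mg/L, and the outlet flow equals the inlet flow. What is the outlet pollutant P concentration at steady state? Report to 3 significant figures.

Species balance: V dC/dt = Q C_in − Q C − k V C.
At steady state: 0 = Q C_in − (Q + kV) C_ss, so C_ss = Q C_in/(Q + kV).
C_ss = 0.389·0.521/(0.389 + 0.0767·15.2) = 0.20267/1.5548 = 0.13035 mg/L.

0.130 mg/L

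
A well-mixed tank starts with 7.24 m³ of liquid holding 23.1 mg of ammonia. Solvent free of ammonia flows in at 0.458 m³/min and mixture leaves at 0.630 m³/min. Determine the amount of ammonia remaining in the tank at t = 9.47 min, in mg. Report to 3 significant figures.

9.08 mg

Let m(t) be the amount of ammonia. Volume: V(t) = V₀ + (Q_in − Q_out) t = 7.24 − 0.17200 t; V(9.47) = 5.6112 m³.
No ammonia enters, so dm/dt = −Q_out · (m/V).
dm/m = −Q_out dt/(V₀ − 0.17200 t); integrating gives ln(m/m₀) = −(Q_out/(Q_in−Q_out)) ln(V/V₀).
m = m₀ (V₀/V)^(Q_out/(Q_in−Q_out)) = 23.1 × (7.24/5.6112)^(-3.6628) = 9.0822 mg.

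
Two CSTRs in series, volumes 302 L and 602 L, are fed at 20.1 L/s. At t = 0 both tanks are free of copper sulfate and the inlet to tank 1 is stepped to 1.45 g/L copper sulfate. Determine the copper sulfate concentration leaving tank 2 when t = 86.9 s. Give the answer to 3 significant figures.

Species balance on tank i: dCᵢ/dt = (Cᵢ₋₁ − Cᵢ)/τᵢ with τᵢ = Vᵢ/Q.
τ₁ = 302/20.1 = 15.025 s; τ₂ = 602/20.1 = 29.950 s.
Solving the cascade with C₁(0)=C₂(0)=0 gives C₂(t) = C_in[1 − (τ₁ e^(−t/τ₁) − τ₂ e^(−t/τ₂))/(τ₁ − τ₂)].
At t = 86.9: e^(−t/τ₁) = 0.0030772, e^(−t/τ₂) = 0.054942.
C₂ = 1.45·[1 − (15.025·0.0030772 − 29.950·0.054942)/(-14.925)] = 1.45·0.89285 = 1.2946 g/L.

1.29 g/L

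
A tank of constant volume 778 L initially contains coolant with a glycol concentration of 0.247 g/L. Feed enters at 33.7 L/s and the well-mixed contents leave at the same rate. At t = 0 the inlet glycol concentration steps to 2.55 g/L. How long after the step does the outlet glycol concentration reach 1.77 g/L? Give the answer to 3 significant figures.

Species balance: V dC/dt = Q(C_in − C) ⇒ τ = V/Q = 23.086 s.
C(t) = C_in + (C₀ − C_in) e^(−t/τ). Set C = 1.77 and solve for t:
e^(−t/τ) = (C − C_in)/(C₀ − C_in) = (1.77 − 2.55)/(0.247 − 2.55) = 0.33869
t = −τ ln(…) = 23.086 × 1.0827 = 24.995 s.

25.0 s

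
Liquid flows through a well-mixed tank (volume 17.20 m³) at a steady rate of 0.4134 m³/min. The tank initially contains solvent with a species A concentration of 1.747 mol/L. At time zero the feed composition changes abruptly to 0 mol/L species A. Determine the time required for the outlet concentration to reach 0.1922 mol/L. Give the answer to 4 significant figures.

Species balance: V dC/dt = Q(C_in − C) ⇒ τ = V/Q = 41.6062 min.
C(t) = C_in + (C₀ − C_in) e^(−t/τ). Set C = 0.1922 and solve for t:
e^(−t/τ) = (C − C_in)/(C₀ − C_in) = (0.1922 − 0)/(1.747 − 0) = 0.110017
t = −τ ln(…) = 41.6062 × 2.20712 = 91.8298 min.

91.83 min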